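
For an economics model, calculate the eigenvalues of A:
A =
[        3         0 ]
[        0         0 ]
λ = 0, 3

Solve det(A - λI) = 0. For a 2×2 matrix the characteristic equation is λ² - (trace)λ + det = 0.
trace(A) = a + d = 3 + 0 = 3.
det(A) = a*d - b*c = (3)*(0) - (0)*(0) = 0 - 0 = 0.
Characteristic equation: λ² - (3)λ + (0) = 0.
Discriminant = (3)² - 4*(0) = 9 - 0 = 9.
λ = (3 ± √9) / 2 = (3 ± 3) / 2 = 0, 3.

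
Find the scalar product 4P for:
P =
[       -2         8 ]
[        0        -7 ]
4P =
[       -8        32 ]
[        0       -28 ]

Scalar multiplication is elementwise: (4P)[i][j] = 4 * P[i][j].
  (4P)[0][0] = 4 * (-2) = -8
  (4P)[0][1] = 4 * (8) = 32
  (4P)[1][0] = 4 * (0) = 0
  (4P)[1][1] = 4 * (-7) = -28
4P =
[       -8        32 ]
[        0       -28 ]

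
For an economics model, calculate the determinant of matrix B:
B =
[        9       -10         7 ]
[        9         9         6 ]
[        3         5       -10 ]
det(B) = -2034

Expand along row 0 (cofactor expansion): det(B) = a*(e*i - f*h) - b*(d*i - f*g) + c*(d*h - e*g), where the 3×3 is [[a, b, c], [d, e, f], [g, h, i]].
Minor M_00 = (9)*(-10) - (6)*(5) = -90 - 30 = -120.
Minor M_01 = (9)*(-10) - (6)*(3) = -90 - 18 = -108.
Minor M_02 = (9)*(5) - (9)*(3) = 45 - 27 = 18.
det(B) = (9)*(-120) - (-10)*(-108) + (7)*(18) = -1080 - 1080 + 126 = -2034.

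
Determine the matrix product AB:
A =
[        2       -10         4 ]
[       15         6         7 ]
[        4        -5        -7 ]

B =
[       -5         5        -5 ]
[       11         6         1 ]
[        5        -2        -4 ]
AB =
[     -100       -58       -36 ]
[       26        97       -97 ]
[     -110         4         3 ]

Matrix multiplication: (AB)[i][j] = sum over k of A[i][k] * B[k][j].
  (AB)[0][0] = (2)*(-5) + (-10)*(11) + (4)*(5) = -100
  (AB)[0][1] = (2)*(5) + (-10)*(6) + (4)*(-2) = -58
  (AB)[0][2] = (2)*(-5) + (-10)*(1) + (4)*(-4) = -36
  (AB)[1][0] = (15)*(-5) + (6)*(11) + (7)*(5) = 26
  (AB)[1][1] = (15)*(5) + (6)*(6) + (7)*(-2) = 97
  (AB)[1][2] = (15)*(-5) + (6)*(1) + (7)*(-4) = -97
  (AB)[2][0] = (4)*(-5) + (-5)*(11) + (-7)*(5) = -110
  (AB)[2][1] = (4)*(5) + (-5)*(6) + (-7)*(-2) = 4
  (AB)[2][2] = (4)*(-5) + (-5)*(1) + (-7)*(-4) = 3
AB =
[     -100       -58       -36 ]
[       26        97       -97 ]
[     -110         4         3 ]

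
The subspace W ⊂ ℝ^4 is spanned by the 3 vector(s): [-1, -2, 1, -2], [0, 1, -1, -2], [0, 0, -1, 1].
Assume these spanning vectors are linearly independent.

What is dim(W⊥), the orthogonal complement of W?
dim(W⊥) = 1

For any subspace W of ℝ^n, dim(W) + dim(W⊥) = n (the whole-space dimension).
Here the given 3 vectors are linearly independent, so dim(W) = 3.
Thus dim(W⊥) = n - dim(W) = 4 - 3 = 1.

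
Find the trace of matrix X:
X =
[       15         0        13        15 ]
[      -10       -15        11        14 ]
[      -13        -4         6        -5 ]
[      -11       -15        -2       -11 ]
tr(X) = 15 - 15 + 6 - 11 = -5

The trace of a square matrix is the sum of its diagonal entries.
Diagonal entries of X: X[0][0] = 15, X[1][1] = -15, X[2][2] = 6, X[3][3] = -11.
tr(X) = 15 - 15 + 6 - 11 = -5.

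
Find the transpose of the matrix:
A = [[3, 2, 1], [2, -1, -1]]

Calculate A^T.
[[3, 2], [2, -1], [1, -1]]

The transpose sends entry (i,j) to (j,i); rows become columns.
Row 0 of A: [3, 2, 1] -> column 0 of A^T.
Row 1 of A: [2, -1, -1] -> column 1 of A^T.
A^T = [[3, 2], [2, -1], [1, -1]]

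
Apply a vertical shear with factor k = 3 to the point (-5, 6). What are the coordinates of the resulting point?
(-5, -9)

Shear matrix for vertical shear with factor k = 3:
[[1, 0], [3, 1]]
Result: (-5, 6) → (-5, -9)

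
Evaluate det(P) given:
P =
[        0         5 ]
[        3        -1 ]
det(P) = -15

For a 2×2 matrix [[a, b], [c, d]], det = a*d - b*c.
det(P) = (0)*(-1) - (5)*(3) = 0 - 15 = -15.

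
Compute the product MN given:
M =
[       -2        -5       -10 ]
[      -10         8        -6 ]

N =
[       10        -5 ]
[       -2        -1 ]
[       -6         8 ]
MN =
[       50       -65 ]
[      -80        -6 ]

Matrix multiplication: (MN)[i][j] = sum over k of M[i][k] * N[k][j].
  (MN)[0][0] = (-2)*(10) + (-5)*(-2) + (-10)*(-6) = 50
  (MN)[0][1] = (-2)*(-5) + (-5)*(-1) + (-10)*(8) = -65
  (MN)[1][0] = (-10)*(10) + (8)*(-2) + (-6)*(-6) = -80
  (MN)[1][1] = (-10)*(-5) + (8)*(-1) + (-6)*(8) = -6
MN =
[       50       -65 ]
[      -80        -6 ]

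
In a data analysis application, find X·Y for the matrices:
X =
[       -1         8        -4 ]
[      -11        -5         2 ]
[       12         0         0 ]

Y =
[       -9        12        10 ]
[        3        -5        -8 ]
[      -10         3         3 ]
XY =
[       73       -64       -86 ]
[       64      -101       -64 ]
[     -108       144       120 ]

Matrix multiplication: (XY)[i][j] = sum over k of X[i][k] * Y[k][j].
  (XY)[0][0] = (-1)*(-9) + (8)*(3) + (-4)*(-10) = 73
  (XY)[0][1] = (-1)*(12) + (8)*(-5) + (-4)*(3) = -64
  (XY)[0][2] = (-1)*(10) + (8)*(-8) + (-4)*(3) = -86
  (XY)[1][0] = (-11)*(-9) + (-5)*(3) + (2)*(-10) = 64
  (XY)[1][1] = (-11)*(12) + (-5)*(-5) + (2)*(3) = -101
  (XY)[1][2] = (-11)*(10) + (-5)*(-8) + (2)*(3) = -64
  (XY)[2][0] = (12)*(-9) + (0)*(3) + (0)*(-10) = -108
  (XY)[2][1] = (12)*(12) + (0)*(-5) + (0)*(3) = 144
  (XY)[2][2] = (12)*(10) + (0)*(-8) + (0)*(3) = 120
XY =
[       73       -64       -86 ]
[       64      -101       -64 ]
[     -108       144       120 ]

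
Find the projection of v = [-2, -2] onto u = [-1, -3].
[-4/5, -12/5]

The projection of v onto u is proj_u(v) = ((v·u) / (u·u)) · u.
v·u = (-2)*(-1) + (-2)*(-3) = 8.
u·u = (-1)*(-1) + (-3)*(-3) = 10.
coefficient = 8 / 10 = 4/5.
proj_u(v) = 4/5 · [-1, -3] = [-4/5, -12/5].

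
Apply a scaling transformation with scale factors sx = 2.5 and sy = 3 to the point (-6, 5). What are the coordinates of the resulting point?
(-15.0, 15)

Scaling matrix:
[[2.50, 0], [0, 3]]
Result: (-6 × 2.5, 5 × 3) = (-15.0, 15)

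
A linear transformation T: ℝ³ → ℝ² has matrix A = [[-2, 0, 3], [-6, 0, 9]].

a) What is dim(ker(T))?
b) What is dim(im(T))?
dim(ker) = 2, dim(im) = 1

Observe that row 2 = 3 × row 1 (so the rows are linearly dependent).
Thus rank(A) = 1 (only one linearly independent row).
dim(im(T)) = rank(A) = 1.
By the rank-nullity theorem applied to T: ℝ³ → ℝ², rank(A) + nullity(A) = 3 (the domain dimension), so dim(ker(T)) = 3 - 1 = 2.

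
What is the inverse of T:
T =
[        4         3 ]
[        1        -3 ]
det(T) = -15
T⁻¹ =
[      1/5       1/5 ]
[     1/15     -4/15 ]

For a 2×2 matrix T = [[a, b], [c, d]] with det(T) ≠ 0, T⁻¹ = (1/det(T)) * [[d, -b], [-c, a]].
det(T) = (4)*(-3) - (3)*(1) = -12 - 3 = -15.
T⁻¹ = (1/-15) * [[-3, -3], [-1, 4]].
Dividing each entry by -15 and reducing:
T⁻¹ =
[      1/5       1/5 ]
[     1/15     -4/15 ]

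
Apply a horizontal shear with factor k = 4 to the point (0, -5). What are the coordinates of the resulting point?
(-20, -5)

Shear matrix for horizontal shear with factor k = 4:
[[1, 4], [0, 1]]
Result: (0, -5) → (-20, -5)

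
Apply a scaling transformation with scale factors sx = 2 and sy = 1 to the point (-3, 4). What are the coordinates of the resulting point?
(-6, 4)

Scaling matrix:
[[2, 0], [0, 1]]
Result: (-3 × 2, 4 × 1) = (-6, 4)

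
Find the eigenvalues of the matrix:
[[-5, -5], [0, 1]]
λ = -5 and λ = 1

Characteristic equation: det(A - λI) = 0
λ² - (trace)λ + (det) = 0
λ² - (-4)λ + (-5) = 0
λ² + 4λ - 5 = 0
Solving: λ = -5, 1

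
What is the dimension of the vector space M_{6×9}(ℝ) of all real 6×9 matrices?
Dimension = 54

A real 6×9 matrix is determined by its 6·9 = 54 independent entries.
A standard basis is {E_ij : 1 ≤ i ≤ 6, 1 ≤ j ≤ 9}, where E_ij has a 1 in position (i, j) and 0 elsewhere — there are 54 such matrices, and they are linearly independent and span M_{6×9}(ℝ).
Therefore dim(M_{6×9}(ℝ)) = 54.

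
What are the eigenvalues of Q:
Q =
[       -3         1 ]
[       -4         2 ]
λ = -2, 1

Solve det(Q - λI) = 0. For a 2×2 matrix the characteristic equation is λ² - (trace)λ + det = 0.
trace(Q) = a + d = -3 + 2 = -1.
det(Q) = a*d - b*c = (-3)*(2) - (1)*(-4) = -6 + 4 = -2.
Characteristic equation: λ² - (-1)λ + (-2) = 0.
Discriminant = (-1)² - 4*(-2) = 1 + 8 = 9.
λ = (-1 ± √9) / 2 = (-1 ± 3) / 2 = -2, 1.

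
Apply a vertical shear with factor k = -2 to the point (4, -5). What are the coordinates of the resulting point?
(4, -13)

Shear matrix for vertical shear with factor k = -2:
[[1, 0], [-2, 1]]
Result: (4, -5) → (4, -13)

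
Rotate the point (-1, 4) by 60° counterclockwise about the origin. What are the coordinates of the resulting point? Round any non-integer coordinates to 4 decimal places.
(-3.9641, 1.1340)

Rotation matrix R(θ) = [[cos θ, -sin θ], [sin θ, cos θ]]; for θ = 60°:
R = [[1/2, -√3/2], [√3/2, 1/2]]
Result: R × [-1, 4]ᵀ = [1/2·-1 + (-√3/2)·4, √3/2·-1 + (1/2)·4]ᵀ = (-3.9641, 1.1340)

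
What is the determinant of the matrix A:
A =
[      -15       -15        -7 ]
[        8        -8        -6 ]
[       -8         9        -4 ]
det(A) = -2546

Expand along row 0 (cofactor expansion): det(A) = a*(e*i - f*h) - b*(d*i - f*g) + c*(d*h - e*g), where the 3×3 is [[a, b, c], [d, e, f], [g, h, i]].
Minor M_00 = (-8)*(-4) - (-6)*(9) = 32 + 54 = 86.
Minor M_01 = (8)*(-4) - (-6)*(-8) = -32 - 48 = -80.
Minor M_02 = (8)*(9) - (-8)*(-8) = 72 - 64 = 8.
det(A) = (-15)*(86) - (-15)*(-80) + (-7)*(8) = -1290 - 1200 - 56 = -2546.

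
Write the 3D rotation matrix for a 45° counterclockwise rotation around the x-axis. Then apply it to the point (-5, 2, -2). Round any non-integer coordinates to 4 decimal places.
R = [[1, 0, 0], [0, √2/2, -√2/2], [0, √2/2, √2/2]]; R·(-5, 2, -2) = (-5.0000, 2.8284, 0.0000)

Rotation matrix for 45° around x-axis:
cos(45°) = √2/2, sin(45°) = √2/2
R = [[1, 0, 0], [0, √2/2, -√2/2], [0, √2/2, √2/2]]
Apply to (-5, 2, -2): R·[-5, 2, -2]ᵀ = (-5.0000, 2.8284, 0.0000)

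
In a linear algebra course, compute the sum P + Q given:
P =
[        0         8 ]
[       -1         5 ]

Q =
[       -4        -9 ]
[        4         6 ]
P + Q =
[       -4        -1 ]
[        3        11 ]

Matrix addition is elementwise: (P+Q)[i][j] = P[i][j] + Q[i][j].
  (P+Q)[0][0] = (0) + (-4) = -4
  (P+Q)[0][1] = (8) + (-9) = -1
  (P+Q)[1][0] = (-1) + (4) = 3
  (P+Q)[1][1] = (5) + (6) = 11
P + Q =
[       -4        -1 ]
[        3        11 ]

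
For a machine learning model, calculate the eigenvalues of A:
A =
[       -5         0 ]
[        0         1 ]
λ = -5, 1

Solve det(A - λI) = 0. For a 2×2 matrix the characteristic equation is λ² - (trace)λ + det = 0.
trace(A) = a + d = -5 + 1 = -4.
det(A) = a*d - b*c = (-5)*(1) - (0)*(0) = -5 - 0 = -5.
Characteristic equation: λ² - (-4)λ + (-5) = 0.
Discriminant = (-4)² - 4*(-5) = 16 + 20 = 36.
λ = (-4 ± √36) / 2 = (-4 ± 6) / 2 = -5, 1.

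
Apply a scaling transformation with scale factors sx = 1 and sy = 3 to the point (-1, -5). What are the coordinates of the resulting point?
(-1, -15)

Scaling matrix:
[[1, 0], [0, 3]]
Result: (-1 × 1, -5 × 3) = (-1, -15)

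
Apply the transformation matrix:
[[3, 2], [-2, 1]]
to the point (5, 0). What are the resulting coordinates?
(15, -10)

Matrix multiplication:
[[3, 2], [-2, 1]] × [5, 0]ᵀ
= [3×5 + 2×0, -2×5 + 1×0]ᵀ
= [15.0000, -10.0000]ᵀ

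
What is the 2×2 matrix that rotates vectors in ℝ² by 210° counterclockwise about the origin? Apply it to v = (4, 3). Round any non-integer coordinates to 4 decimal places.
R = [[-√3/2, 1/2], [-1/2, -√3/2]]; R·v = (-1.9641, -4.5981)

A counterclockwise rotation by angle θ in ℝ² has matrix R(θ) = [[cos θ, -sin θ], [sin θ, cos θ]].
For θ = 210°: cos θ = -√3/2, sin θ = -1/2.
R(210°) = [[-√3/2, 1/2], [-1/2, -√3/2]].
R·v = [-√3/2·4 + (1/2)·3, -1/2·4 + -√3/2·3] = (-1.9641, -4.5981).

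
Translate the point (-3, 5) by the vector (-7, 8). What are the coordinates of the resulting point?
(-10, 13)

Translation by (-7, 8):
x' = -3 + -7 = -10
y' = 5 + 8 = 13
Homogeneous matrix: [[1, 0, -7], [0, 1, 8], [0, 0, 1]]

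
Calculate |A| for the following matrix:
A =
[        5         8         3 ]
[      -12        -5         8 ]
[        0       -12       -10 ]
det(A) = 202

Expand along row 0 (cofactor expansion): det(A) = a*(e*i - f*h) - b*(d*i - f*g) + c*(d*h - e*g), where the 3×3 is [[a, b, c], [d, e, f], [g, h, i]].
Minor M_00 = (-5)*(-10) - (8)*(-12) = 50 + 96 = 146.
Minor M_01 = (-12)*(-10) - (8)*(0) = 120 - 0 = 120.
Minor M_02 = (-12)*(-12) - (-5)*(0) = 144 - 0 = 144.
det(A) = (5)*(146) - (8)*(120) + (3)*(144) = 730 - 960 + 432 = 202.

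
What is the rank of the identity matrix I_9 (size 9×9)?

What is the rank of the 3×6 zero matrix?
rank(I_9) = 9, rank(0) = 0

The identity I_9 has 9 columns that are the standard basis vectors e_1, …, e_9. These are linearly independent, so all 9 columns are pivots and rank(I_9) = 9.
The 3×6 zero matrix has every entry zero, so every row is the zero row and there are no pivots; rank(0) = 0.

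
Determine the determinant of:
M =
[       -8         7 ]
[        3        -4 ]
det(M) = 11

For a 2×2 matrix [[a, b], [c, d]], det = a*d - b*c.
det(M) = (-8)*(-4) - (7)*(3) = 32 - 21 = 11.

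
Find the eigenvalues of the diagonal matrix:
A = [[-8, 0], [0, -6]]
λ₁ = -8, λ₂ = -6

The characteristic polynomial of A is det(A - λI) = (-8 - λ)(-6 - λ) = 0.
The roots are λ = -8 and λ = -6, so the eigenvalues are the diagonal entries.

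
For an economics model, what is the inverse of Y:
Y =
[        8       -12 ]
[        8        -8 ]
det(Y) = 32
Y⁻¹ =
[     -1/4       3/8 ]
[     -1/4       1/4 ]

For a 2×2 matrix Y = [[a, b], [c, d]] with det(Y) ≠ 0, Y⁻¹ = (1/det(Y)) * [[d, -b], [-c, a]].
det(Y) = (8)*(-8) - (-12)*(8) = -64 + 96 = 32.
Y⁻¹ = (1/32) * [[-8, 12], [-8, 8]].
Dividing each entry by 32 and reducing:
Y⁻¹ =
[     -1/4       3/8 ]
[     -1/4       1/4 ]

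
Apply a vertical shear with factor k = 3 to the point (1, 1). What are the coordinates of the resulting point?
(1, 4)

Shear matrix for vertical shear with factor k = 3:
[[1, 0], [3, 1]]
Result: (1, 1) → (1, 4)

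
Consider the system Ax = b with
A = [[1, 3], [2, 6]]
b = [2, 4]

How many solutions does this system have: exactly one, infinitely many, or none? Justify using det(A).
Infinitely many solutions

det(A) = (1)*(6) - (3)*(2) = 0, so A is singular (column 2 is 3 times column 1).
b = [2, 4] = 2 * column 1 of A, so b lies in the column space of A.
A singular matrix whose right-hand side is in its column space gives a 1-parameter family of solutions — infinitely many.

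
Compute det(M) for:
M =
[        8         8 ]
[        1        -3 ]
det(M) = -32

For a 2×2 matrix [[a, b], [c, d]], det = a*d - b*c.
det(M) = (8)*(-3) - (8)*(1) = -24 - 8 = -32.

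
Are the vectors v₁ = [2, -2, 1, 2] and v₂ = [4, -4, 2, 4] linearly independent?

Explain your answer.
No, linearly dependent (v₂ = 2·v₁)

Check whether there is a scalar k with v₂ = k·v₁.
Comparing components, k = 2 satisfies 2·[2, -2, 1, 2] = [4, -4, 2, 4].
Since v₂ is a scalar multiple of v₁, the two vectors are linearly dependent.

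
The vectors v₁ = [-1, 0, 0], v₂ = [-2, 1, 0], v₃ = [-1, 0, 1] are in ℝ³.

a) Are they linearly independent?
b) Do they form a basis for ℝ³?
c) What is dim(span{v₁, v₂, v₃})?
Yes independent, yes basis, dim = 3

Stack v₁, v₂, v₃ as rows of a 3×3 matrix.
[[-1, 0, 0]; [-2, 1, 0]; [-1, 0, 1]] is already lower triangular with nonzero diagonal entries (-1, 1, 1), so its determinant is the product of the diagonal entries, det = (-1)·(1)·(1) = -1 ≠ 0, and the rows are linearly independent.
Three linearly independent vectors in ℝ³ form a basis for ℝ³, so dim(span{v₁,v₂,v₃}) = 3.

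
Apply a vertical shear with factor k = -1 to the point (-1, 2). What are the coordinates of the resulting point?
(-1, 3)

Shear matrix for vertical shear with factor k = -1:
[[1, 0], [-1, 1]]
Result: (-1, 2) → (-1, 3)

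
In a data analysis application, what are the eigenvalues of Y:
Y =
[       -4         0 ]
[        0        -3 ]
λ = -4, -3

Solve det(Y - λI) = 0. For a 2×2 matrix the characteristic equation is λ² - (trace)λ + det = 0.
trace(Y) = a + d = -4 - 3 = -7.
det(Y) = a*d - b*c = (-4)*(-3) - (0)*(0) = 12 - 0 = 12.
Characteristic equation: λ² - (-7)λ + (12) = 0.
Discriminant = (-7)² - 4*(12) = 49 - 48 = 1.
λ = (-7 ± √1) / 2 = (-7 ± 1) / 2 = -4, -3.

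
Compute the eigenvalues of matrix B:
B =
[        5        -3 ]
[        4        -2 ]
λ = 1, 2

Solve det(B - λI) = 0. For a 2×2 matrix the characteristic equation is λ² - (trace)λ + det = 0.
trace(B) = a + d = 5 - 2 = 3.
det(B) = a*d - b*c = (5)*(-2) - (-3)*(4) = -10 + 12 = 2.
Characteristic equation: λ² - (3)λ + (2) = 0.
Discriminant = (3)² - 4*(2) = 9 - 8 = 1.
λ = (3 ± √1) / 2 = (3 ± 1) / 2 = 1, 2.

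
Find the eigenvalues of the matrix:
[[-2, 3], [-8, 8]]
λ = 2 and λ = 4

Characteristic equation: det(A - λI) = 0
λ² - (trace)λ + (det) = 0
λ² - (6)λ + (8) = 0
λ² - 6λ + 8 = 0
Solving: λ = 2, 4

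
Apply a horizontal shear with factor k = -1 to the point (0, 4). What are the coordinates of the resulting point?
(-4, 4)

Shear matrix for horizontal shear with factor k = -1:
[[1, -1], [0, 1]]
Result: (0, 4) → (-4, 4)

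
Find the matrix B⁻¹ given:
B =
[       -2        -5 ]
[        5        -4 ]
det(B) = 33
B⁻¹ =
[    -4/33      5/33 ]
[    -5/33     -2/33 ]

For a 2×2 matrix B = [[a, b], [c, d]] with det(B) ≠ 0, B⁻¹ = (1/det(B)) * [[d, -b], [-c, a]].
det(B) = (-2)*(-4) - (-5)*(5) = 8 + 25 = 33.
B⁻¹ = (1/33) * [[-4, 5], [-5, -2]].
Dividing each entry by 33 and reducing:
B⁻¹ =
[    -4/33      5/33 ]
[    -5/33     -2/33 ]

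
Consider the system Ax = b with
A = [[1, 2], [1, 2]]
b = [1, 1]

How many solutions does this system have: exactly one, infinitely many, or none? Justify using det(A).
Infinitely many solutions

det(A) = (1)*(2) - (2)*(1) = 0, so A is singular (column 2 is 2 times column 1).
b = [1, 1] = 1 * column 1 of A, so b lies in the column space of A.
A singular matrix whose right-hand side is in its column space gives a 1-parameter family of solutions — infinitely many.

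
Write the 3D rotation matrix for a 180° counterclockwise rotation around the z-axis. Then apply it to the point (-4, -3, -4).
R = [[-1, 0, 0], [0, -1, 0], [0, 0, 1]]; R·(-4, -3, -4) = (4, 3, -4)

Rotation matrix for 180° around z-axis:
cos(180°) = -1, sin(180°) = 0
R = [[-1, 0, 0], [0, -1, 0], [0, 0, 1]]
Apply to (-4, -3, -4): R·[-4, -3, -4]ᵀ = (4, 3, -4)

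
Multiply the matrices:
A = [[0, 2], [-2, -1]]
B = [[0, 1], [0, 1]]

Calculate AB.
[[0, 2], [0, -3]]

Each entry (i,j) of AB = sum over k of A[i][k]*B[k][j].
(AB)[0][0] = (0)*(0) + (2)*(0) = 0
(AB)[0][1] = (0)*(1) + (2)*(1) = 2
(AB)[1][0] = (-2)*(0) + (-1)*(0) = 0
(AB)[1][1] = (-2)*(1) + (-1)*(1) = -3
AB = [[0, 2], [0, -3]]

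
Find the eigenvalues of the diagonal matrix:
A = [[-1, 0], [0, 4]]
λ₁ = -1, λ₂ = 4

The characteristic polynomial of A is det(A - λI) = (-1 - λ)(4 - λ) = 0.
The roots are λ = -1 and λ = 4, so the eigenvalues are the diagonal entries.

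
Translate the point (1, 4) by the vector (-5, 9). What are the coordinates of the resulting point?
(-4, 13)

Translation by (-5, 9):
x' = 1 + -5 = -4
y' = 4 + 9 = 13
Homogeneous matrix: [[1, 0, -5], [0, 1, 9], [0, 0, 1]]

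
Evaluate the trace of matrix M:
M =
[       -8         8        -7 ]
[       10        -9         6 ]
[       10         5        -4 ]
tr(M) = -8 - 9 - 4 = -21

The trace of a square matrix is the sum of its diagonal entries.
Diagonal entries of M: M[0][0] = -8, M[1][1] = -9, M[2][2] = -4.
tr(M) = -8 - 9 - 4 = -21.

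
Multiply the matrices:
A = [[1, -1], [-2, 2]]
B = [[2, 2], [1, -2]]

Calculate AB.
[[1, 4], [-2, -8]]

Each entry (i,j) of AB = sum over k of A[i][k]*B[k][j].
(AB)[0][0] = (1)*(2) + (-1)*(1) = 1
(AB)[0][1] = (1)*(2) + (-1)*(-2) = 4
(AB)[1][0] = (-2)*(2) + (2)*(1) = -2
(AB)[1][1] = (-2)*(2) + (2)*(-2) = -8
AB = [[1, 4], [-2, -8]]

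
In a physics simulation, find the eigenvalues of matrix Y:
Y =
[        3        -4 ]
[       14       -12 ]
λ = -5, -4

Solve det(Y - λI) = 0. For a 2×2 matrix the characteristic equation is λ² - (trace)λ + det = 0.
trace(Y) = a + d = 3 - 12 = -9.
det(Y) = a*d - b*c = (3)*(-12) - (-4)*(14) = -36 + 56 = 20.
Characteristic equation: λ² - (-9)λ + (20) = 0.
Discriminant = (-9)² - 4*(20) = 81 - 80 = 1.
λ = (-9 ± √1) / 2 = (-9 ± 1) / 2 = -5, -4.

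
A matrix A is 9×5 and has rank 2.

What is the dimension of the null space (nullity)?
3

The rank-nullity theorem for an m×n matrix states:
rank(A) + nullity(A) = n (the number of columns).
Here n = 5 and rank(A) = 2, so nullity(A) = 5 - 2 = 3.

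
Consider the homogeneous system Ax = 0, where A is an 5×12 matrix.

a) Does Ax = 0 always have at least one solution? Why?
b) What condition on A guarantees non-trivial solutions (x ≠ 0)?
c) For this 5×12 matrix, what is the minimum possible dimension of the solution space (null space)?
a) Yes, x = 0 is always a solution. b) When A has linearly dependent columns (rank < n). c) Minimum nullity = 7.

a) x = 0 satisfies A·0 = 0, so the zero vector is always a solution.
b) Non-trivial solutions exist iff the columns of A are linearly dependent, equivalently rank(A) < n (the number of columns).
c) By rank-nullity, rank(A) + nullity(A) = n = 12. Since A has only 5 rows, rank(A) ≤ 5, so nullity(A) ≥ 12 - 5 = 7.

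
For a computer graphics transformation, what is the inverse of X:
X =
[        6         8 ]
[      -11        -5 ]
det(X) = 58
X⁻¹ =
[    -5/58     -4/29 ]
[    11/58      3/29 ]

For a 2×2 matrix X = [[a, b], [c, d]] with det(X) ≠ 0, X⁻¹ = (1/det(X)) * [[d, -b], [-c, a]].
det(X) = (6)*(-5) - (8)*(-11) = -30 + 88 = 58.
X⁻¹ = (1/58) * [[-5, -8], [11, 6]].
Dividing each entry by 58 and reducing:
X⁻¹ =
[    -5/58     -4/29 ]
[    11/58      3/29 ]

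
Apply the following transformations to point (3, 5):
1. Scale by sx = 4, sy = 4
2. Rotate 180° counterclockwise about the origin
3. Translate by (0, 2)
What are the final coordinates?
(-12, -18)

Step 1: Scale → (12, 20)
Step 2: Rotate 180° → (-12, -20)
Step 3: Translate → (-12, -18)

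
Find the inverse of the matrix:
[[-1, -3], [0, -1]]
[[-1, 3], [0, -1]]

For [[a,b],[c,d]], inverse = (1/det)·[[d,-b],[-c,a]]
det = -1·-1 - -3·0 = 1
Inverse = (1/1)·[[-1, 3], [0, -1]]
        = [[-1, 3], [0, -1]]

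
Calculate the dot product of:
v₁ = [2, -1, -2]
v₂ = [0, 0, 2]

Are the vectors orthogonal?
-4, No

The dot product is the sum of products of corresponding components.
v₁·v₂ = (2)*(0) + (-1)*(0) + (-2)*(2) = 0 + 0 - 4 = -4.
Two vectors are orthogonal iff their dot product is 0; here the dot product is -4, so the vectors are not orthogonal.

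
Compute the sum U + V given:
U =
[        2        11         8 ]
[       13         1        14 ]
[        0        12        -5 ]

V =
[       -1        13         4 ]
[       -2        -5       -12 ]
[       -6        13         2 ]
U + V =
[        1        24        12 ]
[       11        -4         2 ]
[       -6        25        -3 ]

Matrix addition is elementwise: (U+V)[i][j] = U[i][j] + V[i][j].
  (U+V)[0][0] = (2) + (-1) = 1
  (U+V)[0][1] = (11) + (13) = 24
  (U+V)[0][2] = (8) + (4) = 12
  (U+V)[1][0] = (13) + (-2) = 11
  (U+V)[1][1] = (1) + (-5) = -4
  (U+V)[1][2] = (14) + (-12) = 2
  (U+V)[2][0] = (0) + (-6) = -6
  (U+V)[2][1] = (12) + (13) = 25
  (U+V)[2][2] = (-5) + (2) = -3
U + V =
[        1        24        12 ]
[       11        -4         2 ]
[       -6        25        -3 ]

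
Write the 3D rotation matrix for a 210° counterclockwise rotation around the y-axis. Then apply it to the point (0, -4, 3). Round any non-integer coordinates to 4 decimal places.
R = [[-√3/2, 0, -1/2], [0, 1, 0], [1/2, 0, -√3/2]]; R·(0, -4, 3) = (-1.5000, -4.0000, -2.5981)

Rotation matrix for 210° around y-axis:
cos(210°) = -√3/2, sin(210°) = -1/2
R = [[-√3/2, 0, -1/2], [0, 1, 0], [1/2, 0, -√3/2]]
Apply to (0, -4, 3): R·[0, -4, 3]ᵀ = (-1.5000, -4.0000, -2.5981)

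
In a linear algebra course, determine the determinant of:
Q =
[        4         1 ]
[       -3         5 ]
det(Q) = 23

For a 2×2 matrix [[a, b], [c, d]], det = a*d - b*c.
det(Q) = (4)*(5) - (1)*(-3) = 20 + 3 = 23.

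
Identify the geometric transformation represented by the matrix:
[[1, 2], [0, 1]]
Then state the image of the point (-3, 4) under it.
horizontal shear with factor 2; image of (-3, 4) is (5, 4)

The matrix [[1, k], [0, 1]] sends (x, y) to (x + 2y, y), leaving the y-coordinate fixed: a horizontal shear.
The matrix [[1, 2], [0, 1]] represents: horizontal shear with factor 2.
Applying it to (-3, 4): [1·-3 + 2·4, 0·-3 + 1·4] = (5, 4).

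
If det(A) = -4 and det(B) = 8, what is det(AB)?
-32

Use the multiplicative property of determinants: det(AB) = det(A)*det(B).
det(AB) = (-4)*(8) = -32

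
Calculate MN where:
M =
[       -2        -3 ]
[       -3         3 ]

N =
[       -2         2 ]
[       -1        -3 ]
MN =
[        7         5 ]
[        3       -15 ]

Matrix multiplication: (MN)[i][j] = sum over k of M[i][k] * N[k][j].
  (MN)[0][0] = (-2)*(-2) + (-3)*(-1) = 7
  (MN)[0][1] = (-2)*(2) + (-3)*(-3) = 5
  (MN)[1][0] = (-3)*(-2) + (3)*(-1) = 3
  (MN)[1][1] = (-3)*(2) + (3)*(-3) = -15
MN =
[        7         5 ]
[        3       -15 ]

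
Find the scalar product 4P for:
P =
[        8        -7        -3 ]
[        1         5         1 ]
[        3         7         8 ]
4P =
[       32       -28       -12 ]
[        4        20         4 ]
[       12        28        32 ]

Scalar multiplication is elementwise: (4P)[i][j] = 4 * P[i][j].
  (4P)[0][0] = 4 * (8) = 32
  (4P)[0][1] = 4 * (-7) = -28
  (4P)[0][2] = 4 * (-3) = -12
  (4P)[1][0] = 4 * (1) = 4
  (4P)[1][1] = 4 * (5) = 20
  (4P)[1][2] = 4 * (1) = 4
  (4P)[2][0] = 4 * (3) = 12
  (4P)[2][1] = 4 * (7) = 28
  (4P)[2][2] = 4 * (8) = 32
4P =
[       32       -28       -12 ]
[        4        20         4 ]
[       12        28        32 ]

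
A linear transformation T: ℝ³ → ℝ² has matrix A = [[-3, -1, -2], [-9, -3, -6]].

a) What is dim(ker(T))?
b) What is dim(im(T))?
dim(ker) = 2, dim(im) = 1

Observe that row 2 = 3 × row 1 (so the rows are linearly dependent).
Thus rank(A) = 1 (only one linearly independent row).
dim(im(T)) = rank(A) = 1.
By the rank-nullity theorem applied to T: ℝ³ → ℝ², rank(A) + nullity(A) = 3 (the domain dimension), so dim(ker(T)) = 3 - 1 = 2.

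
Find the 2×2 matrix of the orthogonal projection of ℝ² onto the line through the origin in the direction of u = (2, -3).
[[4/13, -6/13], [-6/13, 9/13]]

The orthogonal projection onto the line spanned by a nonzero vector u = (a, b) has matrix P = (u uᵀ) / (uᵀ u) = (1/(a² + b²)) · [[a², ab], [ab, b²]].
Here u = (2, -3), so a² + b² = 4 + 9 = 13.
P = (1/13) · [[4, -6], [-6, 9]] = [[4/13, -6/13], [-6/13, 9/13]].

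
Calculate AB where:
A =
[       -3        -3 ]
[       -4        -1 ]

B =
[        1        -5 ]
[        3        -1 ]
AB =
[      -12        18 ]
[       -7        21 ]

Matrix multiplication: (AB)[i][j] = sum over k of A[i][k] * B[k][j].
  (AB)[0][0] = (-3)*(1) + (-3)*(3) = -12
  (AB)[0][1] = (-3)*(-5) + (-3)*(-1) = 18
  (AB)[1][0] = (-4)*(1) + (-1)*(3) = -7
  (AB)[1][1] = (-4)*(-5) + (-1)*(-1) = 21
AB =
[      -12        18 ]
[       -7        21 ]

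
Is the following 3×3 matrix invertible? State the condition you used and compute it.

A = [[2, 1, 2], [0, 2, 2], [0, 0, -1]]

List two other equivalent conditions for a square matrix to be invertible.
Yes, invertible; det(A) = -4 ≠ 0. Equivalent conditions: rank(A) = 3; Ax = 0 has only the trivial solution; 0 is not an eigenvalue; the columns of A are linearly independent.

To check invertibility, compute det(A).
The given matrix is triangular, so det(A) equals the product of its diagonal entries = -4 ≠ 0.
Since det(A) ≠ 0, A is invertible.
Equivalent conditions for a square matrix A to be invertible:
- rank(A) = 3 (full rank).
- The homogeneous system Ax = 0 has only the trivial solution x = 0.
- 0 is not an eigenvalue of A.
- The columns (equivalently rows) of A are linearly independent.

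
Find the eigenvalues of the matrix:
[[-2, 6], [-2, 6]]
λ = 0 and λ = 4

Characteristic equation: det(A - λI) = 0
λ² - (trace)λ + (det) = 0
λ² - (4)λ + (0) = 0
λ² - 4λ + 0 = 0
Solving: λ = 0, 4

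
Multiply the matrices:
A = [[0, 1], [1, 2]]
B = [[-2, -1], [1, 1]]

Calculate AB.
[[1, 1], [0, 1]]

Each entry (i,j) of AB = sum over k of A[i][k]*B[k][j].
(AB)[0][0] = (0)*(-2) + (1)*(1) = 1
(AB)[0][1] = (0)*(-1) + (1)*(1) = 1
(AB)[1][0] = (1)*(-2) + (2)*(1) = 0
(AB)[1][1] = (1)*(-1) + (2)*(1) = 1
AB = [[1, 1], [0, 1]]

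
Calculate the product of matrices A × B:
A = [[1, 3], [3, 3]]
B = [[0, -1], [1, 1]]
[[3, 2], [3, 0]]

Matrix multiplication:
C[0][0] = 1×0 + 3×1 = 3
C[0][1] = 1×-1 + 3×1 = 2
C[1][0] = 3×0 + 3×1 = 3
C[1][1] = 3×-1 + 3×1 = 0
Result: [[3, 2], [3, 0]]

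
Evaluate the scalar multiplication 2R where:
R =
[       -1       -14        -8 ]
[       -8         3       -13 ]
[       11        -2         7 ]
2R =
[       -2       -28       -16 ]
[      -16         6       -26 ]
[       22        -4        14 ]

Scalar multiplication is elementwise: (2R)[i][j] = 2 * R[i][j].
  (2R)[0][0] = 2 * (-1) = -2
  (2R)[0][1] = 2 * (-14) = -28
  (2R)[0][2] = 2 * (-8) = -16
  (2R)[1][0] = 2 * (-8) = -16
  (2R)[1][1] = 2 * (3) = 6
  (2R)[1][2] = 2 * (-13) = -26
  (2R)[2][0] = 2 * (11) = 22
  (2R)[2][1] = 2 * (-2) = -4
  (2R)[2][2] = 2 * (7) = 14
2R =
[       -2       -28       -16 ]
[      -16         6       -26 ]
[       22        -4        14 ]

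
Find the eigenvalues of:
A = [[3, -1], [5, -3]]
λ = -2, 2

Solve det(A - λI) = 0. For a 2×2 matrix this is λ² - (trace)λ + det = 0.
trace(A) = 3 - 3 = 0.
det(A) = (3)*(-3) - (-1)*(5) = -9 + 5 = -4.
Characteristic equation: λ² - (0)λ + (-4) = 0.
Discriminant: (0)² - 4*(-4) = 0 + 16 = 16.
Roots: λ = (0 ± √16) / 2 = -2, 2.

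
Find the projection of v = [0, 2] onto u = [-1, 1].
[-1, 1]

The projection of v onto u is proj_u(v) = ((v·u) / (u·u)) · u.
v·u = (0)*(-1) + (2)*(1) = 2.
u·u = (-1)*(-1) + (1)*(1) = 2.
coefficient = 2 / 2 = 1.
proj_u(v) = 1 · [-1, 1] = [-1, 1].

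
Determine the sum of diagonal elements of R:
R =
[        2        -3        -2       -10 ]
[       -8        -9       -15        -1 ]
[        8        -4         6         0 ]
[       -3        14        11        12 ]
tr(R) = 2 - 9 + 6 + 12 = 11

The trace of a square matrix is the sum of its diagonal entries.
Diagonal entries of R: R[0][0] = 2, R[1][1] = -9, R[2][2] = 6, R[3][3] = 12.
tr(R) = 2 - 9 + 6 + 12 = 11.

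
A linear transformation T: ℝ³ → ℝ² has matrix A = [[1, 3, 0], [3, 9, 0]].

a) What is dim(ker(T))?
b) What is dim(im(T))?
dim(ker) = 2, dim(im) = 1

Observe that row 2 = 3 × row 1 (so the rows are linearly dependent).
Thus rank(A) = 1 (only one linearly independent row).
dim(im(T)) = rank(A) = 1.
By the rank-nullity theorem applied to T: ℝ³ → ℝ², rank(A) + nullity(A) = 3 (the domain dimension), so dim(ker(T)) = 3 - 1 = 2.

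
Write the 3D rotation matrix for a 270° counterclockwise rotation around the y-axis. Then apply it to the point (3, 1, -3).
R = [[0, 0, -1], [0, 1, 0], [1, 0, 0]]; R·(3, 1, -3) = (3, 1, 3)

Rotation matrix for 270° around y-axis:
cos(270°) = 0, sin(270°) = -1
R = [[0, 0, -1], [0, 1, 0], [1, 0, 0]]
Apply to (3, 1, -3): R·[3, 1, -3]ᵀ = (3, 1, 3)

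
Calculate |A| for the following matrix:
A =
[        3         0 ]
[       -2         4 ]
det(A) = 12

For a 2×2 matrix [[a, b], [c, d]], det = a*d - b*c.
det(A) = (3)*(4) - (0)*(-2) = 12 - 0 = 12.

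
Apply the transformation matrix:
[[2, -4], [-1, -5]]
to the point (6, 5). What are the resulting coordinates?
(-8, -31)

Matrix multiplication:
[[2, -4], [-1, -5]] × [6, 5]ᵀ
= [2×6 + -4×5, -1×6 + -5×5]ᵀ
= [-8.0000, -31.0000]ᵀ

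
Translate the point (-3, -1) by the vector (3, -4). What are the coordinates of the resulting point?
(0, -5)

Translation by (3, -4):
x' = -3 + 3 = 0
y' = -1 + -4 = -5
Homogeneous matrix: [[1, 0, 3], [0, 1, -4], [0, 0, 1]]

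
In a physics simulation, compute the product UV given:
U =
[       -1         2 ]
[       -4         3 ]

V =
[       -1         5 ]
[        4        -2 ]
UV =
[        9        -9 ]
[       16       -26 ]

Matrix multiplication: (UV)[i][j] = sum over k of U[i][k] * V[k][j].
  (UV)[0][0] = (-1)*(-1) + (2)*(4) = 9
  (UV)[0][1] = (-1)*(5) + (2)*(-2) = -9
  (UV)[1][0] = (-4)*(-1) + (3)*(4) = 16
  (UV)[1][1] = (-4)*(5) + (3)*(-2) = -26
UV =
[        9        -9 ]
[       16       -26 ]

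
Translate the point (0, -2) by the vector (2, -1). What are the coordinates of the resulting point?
(2, -3)

Translation by (2, -1):
x' = 0 + 2 = 2
y' = -2 + -1 = -3
Homogeneous matrix: [[1, 0, 2], [0, 1, -1], [0, 0, 1]]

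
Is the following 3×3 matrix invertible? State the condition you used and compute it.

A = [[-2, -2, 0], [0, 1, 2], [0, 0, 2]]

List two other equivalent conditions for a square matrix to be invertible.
Yes, invertible; det(A) = -4 ≠ 0. Equivalent conditions: rank(A) = 3; Ax = 0 has only the trivial solution; 0 is not an eigenvalue; the columns of A are linearly independent.

To check invertibility, compute det(A).
The given matrix is triangular, so det(A) equals the product of its diagonal entries = -4 ≠ 0.
Since det(A) ≠ 0, A is invertible.
Equivalent conditions for a square matrix A to be invertible:
- rank(A) = 3 (full rank).
- The homogeneous system Ax = 0 has only the trivial solution x = 0.
- 0 is not an eigenvalue of A.
- The columns (equivalently rows) of A are linearly independent.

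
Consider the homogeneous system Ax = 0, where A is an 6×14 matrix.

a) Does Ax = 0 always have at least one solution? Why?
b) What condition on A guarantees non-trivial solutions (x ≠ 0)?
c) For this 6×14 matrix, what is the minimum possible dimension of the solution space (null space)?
a) Yes, x = 0 is always a solution. b) When A has linearly dependent columns (rank < n). c) Minimum nullity = 8.

a) x = 0 satisfies A·0 = 0, so the zero vector is always a solution.
b) Non-trivial solutions exist iff the columns of A are linearly dependent, equivalently rank(A) < n (the number of columns).
c) By rank-nullity, rank(A) + nullity(A) = n = 14. Since A has only 6 rows, rank(A) ≤ 6, so nullity(A) ≥ 14 - 6 = 8.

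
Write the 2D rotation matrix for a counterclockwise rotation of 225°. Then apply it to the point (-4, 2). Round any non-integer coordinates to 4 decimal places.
R = [[-√2/2, √2/2], [-√2/2, -√2/2]]; R·(-4, 2) = (4.2426, 1.4142)

Rotation matrix formula: R(θ) = [[cos θ, -sin θ], [sin θ, cos θ]]
For θ = 225°:
cos(225°) = -√2/2
sin(225°) = -√2/2
R = [[-√2/2, √2/2], [-√2/2, -√2/2]]
Apply to (-4, 2): [-√2/2·-4 + (√2/2)·2, -√2/2·-4 + -√2/2·2] = (4.2426, 1.4142)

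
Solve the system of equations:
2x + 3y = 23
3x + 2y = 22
x = 4, y = 5

Use elimination (row reduction):
Equation 1: 2x + 3y = 23.
Equation 2: 3x + 2y = 22.
Multiply Eq1 by 3 and Eq2 by 2: 6x + 9y = 69;  6x + 4y = 44.
Subtract: (-5)y = -25, so y = 5.
Back-substitute into Eq1: 2x + 3*(5) = 23, so x = 4.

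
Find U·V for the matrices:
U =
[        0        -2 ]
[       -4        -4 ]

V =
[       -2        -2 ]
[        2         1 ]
UV =
[       -4        -2 ]
[        0         4 ]

Matrix multiplication: (UV)[i][j] = sum over k of U[i][k] * V[k][j].
  (UV)[0][0] = (0)*(-2) + (-2)*(2) = -4
  (UV)[0][1] = (0)*(-2) + (-2)*(1) = -2
  (UV)[1][0] = (-4)*(-2) + (-4)*(2) = 0
  (UV)[1][1] = (-4)*(-2) + (-4)*(1) = 4
UV =
[       -4        -2 ]
[        0         4 ]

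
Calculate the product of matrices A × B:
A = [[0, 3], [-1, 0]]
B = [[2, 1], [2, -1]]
[[6, -3], [-2, -1]]

Matrix multiplication:
C[0][0] = 0×2 + 3×2 = 6
C[0][1] = 0×1 + 3×-1 = -3
C[1][0] = -1×2 + 0×2 = -2
C[1][1] = -1×1 + 0×-1 = -1
Result: [[6, -3], [-2, -1]]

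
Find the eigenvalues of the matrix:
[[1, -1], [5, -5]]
λ = -4 and λ = 0

Characteristic equation: det(A - λI) = 0
λ² - (trace)λ + (det) = 0
λ² - (-4)λ + (0) = 0
λ² + 4λ + 0 = 0
Solving: λ = -4, 0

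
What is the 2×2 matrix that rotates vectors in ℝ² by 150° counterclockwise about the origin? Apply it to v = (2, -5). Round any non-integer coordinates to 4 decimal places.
R = [[-√3/2, -1/2], [1/2, -√3/2]]; R·v = (0.7679, 5.3301)

A counterclockwise rotation by angle θ in ℝ² has matrix R(θ) = [[cos θ, -sin θ], [sin θ, cos θ]].
For θ = 150°: cos θ = -√3/2, sin θ = 1/2.
R(150°) = [[-√3/2, -1/2], [1/2, -√3/2]].
R·v = [-√3/2·2 + (-1/2)·-5, 1/2·2 + -√3/2·-5] = (0.7679, 5.3301).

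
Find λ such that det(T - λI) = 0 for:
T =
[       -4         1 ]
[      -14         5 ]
λ = -2, 3

Solve det(T - λI) = 0. For a 2×2 matrix the characteristic equation is λ² - (trace)λ + det = 0.
trace(T) = a + d = -4 + 5 = 1.
det(T) = a*d - b*c = (-4)*(5) - (1)*(-14) = -20 + 14 = -6.
Characteristic equation: λ² - (1)λ + (-6) = 0.
Discriminant = (1)² - 4*(-6) = 1 + 24 = 25.
λ = (1 ± √25) / 2 = (1 ± 5) / 2 = -2, 3.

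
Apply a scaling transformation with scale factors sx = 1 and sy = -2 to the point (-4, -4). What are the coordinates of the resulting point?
(-4, 8)

Scaling matrix:
[[1, 0], [0, -2]]
Result: (-4 × 1, -4 × -2) = (-4, 8)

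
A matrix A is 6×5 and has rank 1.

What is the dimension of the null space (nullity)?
4

The rank-nullity theorem for an m×n matrix states:
rank(A) + nullity(A) = n (the number of columns).
Here n = 5 and rank(A) = 1, so nullity(A) = 5 - 1 = 4.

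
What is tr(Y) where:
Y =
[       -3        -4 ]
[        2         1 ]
tr(Y) = -3 + 1 = -2

The trace of a square matrix is the sum of its diagonal entries.
Diagonal entries of Y: Y[0][0] = -3, Y[1][1] = 1.
tr(Y) = -3 + 1 = -2.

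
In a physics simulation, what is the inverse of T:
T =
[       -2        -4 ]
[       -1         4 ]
det(T) = -12
T⁻¹ =
[     -1/3      -1/3 ]
[    -1/12       1/6 ]

For a 2×2 matrix T = [[a, b], [c, d]] with det(T) ≠ 0, T⁻¹ = (1/det(T)) * [[d, -b], [-c, a]].
det(T) = (-2)*(4) - (-4)*(-1) = -8 - 4 = -12.
T⁻¹ = (1/-12) * [[4, 4], [1, -2]].
Dividing each entry by -12 and reducing:
T⁻¹ =
[     -1/3      -1/3 ]
[    -1/12       1/6 ]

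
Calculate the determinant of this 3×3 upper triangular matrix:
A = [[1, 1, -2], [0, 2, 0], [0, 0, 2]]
4

The determinant of a triangular matrix is the product of its diagonal entries (the off-diagonal entries above the diagonal do not affect it).
det(A) = (1) * (2) * (2) = 4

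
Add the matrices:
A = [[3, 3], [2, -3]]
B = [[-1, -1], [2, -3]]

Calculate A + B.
[[2, 2], [4, -6]]

Add corresponding elements:
(3)+(-1)=2
(3)+(-1)=2
(2)+(2)=4
(-3)+(-3)=-6
A + B = [[2, 2], [4, -6]]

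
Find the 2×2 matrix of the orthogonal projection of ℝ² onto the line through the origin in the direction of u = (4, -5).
[[16/41, -20/41], [-20/41, 25/41]]

The orthogonal projection onto the line spanned by a nonzero vector u = (a, b) has matrix P = (u uᵀ) / (uᵀ u) = (1/(a² + b²)) · [[a², ab], [ab, b²]].
Here u = (4, -5), so a² + b² = 16 + 25 = 41.
P = (1/41) · [[16, -20], [-20, 25]] = [[16/41, -20/41], [-20/41, 25/41]].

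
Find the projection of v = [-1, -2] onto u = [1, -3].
[1/2, -3/2]

The projection of v onto u is proj_u(v) = ((v·u) / (u·u)) · u.
v·u = (-1)*(1) + (-2)*(-3) = 5.
u·u = (1)*(1) + (-3)*(-3) = 10.
coefficient = 5 / 10 = 1/2.
proj_u(v) = 1/2 · [1, -3] = [1/2, -3/2].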